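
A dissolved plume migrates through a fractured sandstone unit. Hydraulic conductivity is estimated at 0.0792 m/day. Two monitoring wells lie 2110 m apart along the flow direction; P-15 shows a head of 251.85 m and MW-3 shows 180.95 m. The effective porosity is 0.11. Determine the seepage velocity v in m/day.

Hydraulic gradient i = (251.85 − 180.95) / 2110 = 70.9 / 2110 = 0.03360.
Darcy flux q = K · i = 0.07920 × 0.03360 = 0.002661 m/day.
Seepage velocity v = q / n_e = 0.002661 / 0.11 = 0.02419 m/day.

0.0242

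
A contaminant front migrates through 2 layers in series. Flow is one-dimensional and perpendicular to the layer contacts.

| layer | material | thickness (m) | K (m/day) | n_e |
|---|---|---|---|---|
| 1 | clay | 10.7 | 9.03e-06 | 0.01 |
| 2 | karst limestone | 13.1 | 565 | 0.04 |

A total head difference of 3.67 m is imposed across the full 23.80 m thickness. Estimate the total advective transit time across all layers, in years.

With flow normal to the layers, continuity requires the same specific discharge q through every layer.
Σ(b_i/K_i) = 10.7/9.03e-06 + 13.1/565 = 1.185e+06 d.
q = Δh / Σ(b_i/K_i) = 3.67 / 1.185e+06 = 3.097e-06 m/day.
In each layer the seepage velocity is v_i = q/n_i, so the layer transit time is t_i = b_i·n_i / q:
  layer 1 (clay): t_1 = 10.7 × 0.01 / 3.097e-06 = 34547 d
  layer 2 (karst limestone): t_2 = 13.1 × 0.04 / 3.097e-06 = 1.692e+05 d
Total t = Σ t_i = 2.037e+05 days = 557.8 years.

558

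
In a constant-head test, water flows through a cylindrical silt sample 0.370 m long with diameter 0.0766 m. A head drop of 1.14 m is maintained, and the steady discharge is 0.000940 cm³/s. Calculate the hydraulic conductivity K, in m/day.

0.00572

Cross-sectional area A = π·(d/2)² = π × (0.0766/2)² = 0.004608 m².
Convert discharge: 0.000940 cm³/s = 9.400e-10 m³/s.
Darcy's law rearranged: K = Q·L / (A·Δh) = 9.400e-10 × 0.370 / (0.004608 × 1.14) = 6.620e-08 m/s = 0.005720 m/day.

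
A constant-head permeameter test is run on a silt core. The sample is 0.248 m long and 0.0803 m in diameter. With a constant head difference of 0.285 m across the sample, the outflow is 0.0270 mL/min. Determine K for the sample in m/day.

Cross-sectional area A = π·(d/2)² = π × (0.0803/2)² = 0.005064 m².
Convert discharge: 0.0270 mL/min = 4.500e-10 m³/s.
Darcy's law rearranged: K = Q·L / (A·Δh) = 4.500e-10 × 0.248 / (0.005064 × 0.285) = 7.732e-08 m/s = 0.006681 m/day.

0.00668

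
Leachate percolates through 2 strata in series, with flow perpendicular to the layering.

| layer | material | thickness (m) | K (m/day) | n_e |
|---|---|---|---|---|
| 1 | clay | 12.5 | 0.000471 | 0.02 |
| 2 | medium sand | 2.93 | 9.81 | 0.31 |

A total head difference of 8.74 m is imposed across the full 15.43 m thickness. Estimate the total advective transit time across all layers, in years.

9.63

With flow normal to the layers, continuity requires the same specific discharge q through every layer.
Σ(b_i/K_i) = 12.5/0.000471 + 2.93/9.81 = 26540 d.
q = Δh / Σ(b_i/K_i) = 8.74 / 26540 = 0.0003293 m/day.
In each layer the seepage velocity is v_i = q/n_i, so the layer transit time is t_i = b_i·n_i / q:
  layer 1 (clay): t_1 = 12.5 × 0.02 / 0.0003293 = 759.1 d
  layer 2 (medium sand): t_2 = 2.93 × 0.31 / 0.0003293 = 2758 d
Total t = Σ t_i = 3517 days = 9.630 years.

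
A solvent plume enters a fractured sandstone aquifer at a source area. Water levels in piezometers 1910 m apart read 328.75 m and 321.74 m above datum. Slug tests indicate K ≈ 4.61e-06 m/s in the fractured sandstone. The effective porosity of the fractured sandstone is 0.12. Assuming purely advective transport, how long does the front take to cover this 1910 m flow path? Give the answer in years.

Convert K: 4.61e-06 m/s × 86400 = 0.3983 m/day.
Hydraulic gradient i = (328.75 − 321.74) / 1910 = 7.01 / 1910 = 0.003670.
Darcy flux q = K · i = 0.3983 × 0.003670 = 0.001462 m/day.
Seepage velocity v = q / n_e = 0.001462 / 0.12 = 0.01218 m/day.
Travel time t = L / v = 1910 / 0.01218 = 1.568e+05 days = 429.3 years.

429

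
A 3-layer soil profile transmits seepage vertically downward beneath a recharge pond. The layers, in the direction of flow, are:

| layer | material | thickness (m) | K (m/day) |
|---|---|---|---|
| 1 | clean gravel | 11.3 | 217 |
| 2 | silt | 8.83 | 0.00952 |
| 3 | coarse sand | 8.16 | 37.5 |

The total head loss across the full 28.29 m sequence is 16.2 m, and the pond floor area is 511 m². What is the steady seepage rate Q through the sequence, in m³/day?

8.92

Flow is perpendicular to layering, so the layers act in series and the equivalent K is the thickness-weighted harmonic mean.
Total thickness L = 11.3 + 8.83 + 8.16 = 28.29 m.
Σ(b_i/K_i) = 11.3/217 + 8.83/0.00952 + 8.16/37.5 = 927.8 d.
K_eq = L / Σ(b_i/K_i) = 28.29 / 927.8 = 0.03049 m/day.
Q = K_eq · A · (Δh/L) = 0.03049 × 511 × (16.2/28.29) = 8.922 m³/day.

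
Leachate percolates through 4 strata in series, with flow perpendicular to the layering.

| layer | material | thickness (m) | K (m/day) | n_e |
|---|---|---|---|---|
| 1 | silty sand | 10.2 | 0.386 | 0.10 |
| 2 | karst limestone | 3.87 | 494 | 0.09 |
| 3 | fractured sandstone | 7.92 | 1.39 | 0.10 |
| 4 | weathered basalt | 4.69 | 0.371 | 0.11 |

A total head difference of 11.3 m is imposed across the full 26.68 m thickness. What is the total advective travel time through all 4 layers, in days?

With flow normal to the layers, continuity requires the same specific discharge q through every layer.
Σ(b_i/K_i) = 10.2/0.386 + 3.87/494 + 7.92/1.39 + 4.69/0.371 = 44.77 d.
q = Δh / Σ(b_i/K_i) = 11.3 / 44.77 = 0.2524 m/day.
In each layer the seepage velocity is v_i = q/n_i, so the layer transit time is t_i = b_i·n_i / q:
  layer 1 (silty sand): t_1 = 10.2 × 0.10 / 0.2524 = 4.041 d
  layer 2 (karst limestone): t_2 = 3.87 × 0.09 / 0.2524 = 1.380 d
  layer 3 (fractured sandstone): t_3 = 7.92 × 0.10 / 0.2524 = 3.138 d
  layer 4 (weathered basalt): t_4 = 4.69 × 0.11 / 0.2524 = 2.044 d
Total t = Σ t_i = 10.60 days.

10.6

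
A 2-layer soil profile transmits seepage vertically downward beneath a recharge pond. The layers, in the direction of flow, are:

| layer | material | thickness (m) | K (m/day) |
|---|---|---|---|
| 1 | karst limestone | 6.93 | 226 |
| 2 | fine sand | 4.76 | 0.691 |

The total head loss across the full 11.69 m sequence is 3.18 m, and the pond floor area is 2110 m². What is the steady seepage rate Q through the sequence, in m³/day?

Flow is perpendicular to layering, so the layers act in series and the equivalent K is the thickness-weighted harmonic mean.
Total thickness L = 6.93 + 4.76 = 11.69 m.
Σ(b_i/K_i) = 6.93/226 + 4.76/0.691 = 6.919 d.
K_eq = L / Σ(b_i/K_i) = 11.69 / 6.919 = 1.689 m/day.
Q = K_eq · A · (Δh/L) = 1.689 × 2110 × (3.18/11.69) = 969.7 m³/day.

970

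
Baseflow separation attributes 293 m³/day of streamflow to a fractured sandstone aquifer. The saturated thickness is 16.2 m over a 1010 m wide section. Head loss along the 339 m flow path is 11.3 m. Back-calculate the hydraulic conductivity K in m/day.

0.537

Cross-sectional area A = 1010 × 16.2 = 16362 m².
Hydraulic gradient i = Δh / L = 11.3 / 339 = 0.03333.
From Q = K·A·i, K = Q / (A·i) = 293 / (16362 × 0.03333) = 0.5372 m/day.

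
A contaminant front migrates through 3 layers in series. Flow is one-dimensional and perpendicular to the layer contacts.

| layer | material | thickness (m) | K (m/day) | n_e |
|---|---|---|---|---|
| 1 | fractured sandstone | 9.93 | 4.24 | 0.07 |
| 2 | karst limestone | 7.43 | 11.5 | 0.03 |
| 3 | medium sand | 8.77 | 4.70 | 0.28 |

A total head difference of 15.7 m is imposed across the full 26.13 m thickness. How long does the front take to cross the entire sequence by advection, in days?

With flow normal to the layers, continuity requires the same specific discharge q through every layer.
Σ(b_i/K_i) = 9.93/4.24 + 7.43/11.5 + 8.77/4.70 = 4.854 d.
q = Δh / Σ(b_i/K_i) = 15.7 / 4.854 = 3.234 m/day.
In each layer the seepage velocity is v_i = q/n_i, so the layer transit time is t_i = b_i·n_i / q:
  layer 1 (fractured sandstone): t_1 = 9.93 × 0.07 / 3.234 = 0.2149 d
  layer 2 (karst limestone): t_2 = 7.43 × 0.03 / 3.234 = 0.06891 d
  layer 3 (medium sand): t_3 = 8.77 × 0.28 / 3.234 = 0.7592 d
Total t = Σ t_i = 1.043 days.

1.04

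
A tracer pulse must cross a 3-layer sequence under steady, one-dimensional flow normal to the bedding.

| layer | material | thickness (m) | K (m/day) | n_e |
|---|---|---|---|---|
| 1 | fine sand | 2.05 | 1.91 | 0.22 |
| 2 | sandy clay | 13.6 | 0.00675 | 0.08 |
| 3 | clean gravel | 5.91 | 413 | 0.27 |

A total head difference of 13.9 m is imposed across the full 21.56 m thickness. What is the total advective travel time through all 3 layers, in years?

1.24

With flow normal to the layers, continuity requires the same specific discharge q through every layer.
Σ(b_i/K_i) = 2.05/1.91 + 13.6/0.00675 + 5.91/413 = 2016 d.
q = Δh / Σ(b_i/K_i) = 13.9 / 2016 = 0.006895 m/day.
In each layer the seepage velocity is v_i = q/n_i, so the layer transit time is t_i = b_i·n_i / q:
  layer 1 (fine sand): t_1 = 2.05 × 0.22 / 0.006895 = 65.41 d
  layer 2 (sandy clay): t_2 = 13.6 × 0.08 / 0.006895 = 157.8 d
  layer 3 (clean gravel): t_3 = 5.91 × 0.27 / 0.006895 = 231.4 d
Total t = Σ t_i = 454.6 days = 1.245 years.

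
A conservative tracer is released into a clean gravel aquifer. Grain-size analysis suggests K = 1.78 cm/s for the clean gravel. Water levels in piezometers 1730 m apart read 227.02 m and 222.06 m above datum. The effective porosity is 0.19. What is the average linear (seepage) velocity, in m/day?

Convert K: 1.78 cm/s × 864 = 1538 m/day.
Hydraulic gradient i = (227.02 − 222.06) / 1730 = 4.96 / 1730 = 0.002867.
Darcy flux q = K · i = 1538 × 0.002867 = 4.409 m/day.
Seepage velocity v = q / n_e = 4.409 / 0.19 = 23.21 m/day.

23.2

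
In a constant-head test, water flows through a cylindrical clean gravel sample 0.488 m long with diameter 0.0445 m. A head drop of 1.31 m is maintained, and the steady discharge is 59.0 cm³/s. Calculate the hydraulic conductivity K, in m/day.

1220

Cross-sectional area A = π·(d/2)² = π × (0.0445/2)² = 0.001555 m².
Convert discharge: 59.0 cm³/s = 5.900e-05 m³/s.
Darcy's law rearranged: K = Q·L / (A·Δh) = 5.900e-05 × 0.488 / (0.001555 × 1.31) = 0.01413 m/s = 1221 m/day.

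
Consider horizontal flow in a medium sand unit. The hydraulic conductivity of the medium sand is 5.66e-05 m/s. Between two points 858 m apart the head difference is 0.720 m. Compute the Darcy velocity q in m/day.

Convert K: 5.66e-05 m/s × 86400 = 4.890 m/day.
Hydraulic gradient i = Δh / L = 0.720 / 858 = 0.0008392.
Specific discharge q = K · i = 4.890 × 0.0008392 = 0.004104 m/day.

0.00410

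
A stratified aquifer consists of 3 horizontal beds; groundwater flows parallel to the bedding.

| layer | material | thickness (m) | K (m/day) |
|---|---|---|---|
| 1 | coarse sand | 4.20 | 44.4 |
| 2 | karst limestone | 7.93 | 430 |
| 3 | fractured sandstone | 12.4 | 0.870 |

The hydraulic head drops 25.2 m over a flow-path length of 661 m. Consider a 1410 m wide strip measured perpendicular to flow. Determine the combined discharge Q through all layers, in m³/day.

194000

Flow is parallel to layering, so each bed carries its own Darcy discharge and the transmissivities add.
Σ(K_i·b_i) = 44.4×4.20 + 430×7.93 + 0.870×12.4 = 3607 m²/day.
Hydraulic gradient i = Δh / L = 25.2 / 661 = 0.03812.
Q = Σ(K_i·b_i) · W · i = 3607 × 1410 × 0.03812 = 1.939e+05 m³/day.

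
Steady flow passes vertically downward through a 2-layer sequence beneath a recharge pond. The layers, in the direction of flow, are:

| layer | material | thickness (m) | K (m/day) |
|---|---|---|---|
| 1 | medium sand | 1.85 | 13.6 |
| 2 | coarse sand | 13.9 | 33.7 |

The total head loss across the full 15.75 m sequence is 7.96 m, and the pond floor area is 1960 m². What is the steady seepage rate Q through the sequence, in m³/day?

Flow is perpendicular to layering, so the layers act in series and the equivalent K is the thickness-weighted harmonic mean.
Total thickness L = 1.85 + 13.9 = 15.75 m.
Σ(b_i/K_i) = 1.85/13.6 + 13.9/33.7 = 0.5485 d.
K_eq = L / Σ(b_i/K_i) = 15.75 / 0.5485 = 28.72 m/day.
Q = K_eq · A · (Δh/L) = 28.72 × 1960 × (7.96/15.75) = 28445 m³/day.

28400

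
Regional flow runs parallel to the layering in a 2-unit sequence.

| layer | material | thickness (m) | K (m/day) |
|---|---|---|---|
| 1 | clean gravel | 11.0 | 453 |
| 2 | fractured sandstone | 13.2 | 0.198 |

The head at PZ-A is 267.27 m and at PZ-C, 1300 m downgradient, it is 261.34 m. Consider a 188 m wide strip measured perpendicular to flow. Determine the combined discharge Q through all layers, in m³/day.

Flow is parallel to layering, so each bed carries its own Darcy discharge and the transmissivities add.
Σ(K_i·b_i) = 453×11.0 + 0.198×13.2 = 4986 m²/day.
Hydraulic gradient i = (267.27 − 261.34) / 1300 = 5.93 / 1300 = 0.004562.
Q = Σ(K_i·b_i) · W · i = 4986 × 188 × 0.004562 = 4276 m³/day.

4280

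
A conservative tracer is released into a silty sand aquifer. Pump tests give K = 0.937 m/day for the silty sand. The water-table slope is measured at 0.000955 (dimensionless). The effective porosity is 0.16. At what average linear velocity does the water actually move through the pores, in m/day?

Hydraulic gradient i = 0.000955.
Darcy flux q = K · i = 0.9370 × 0.0009550 = 0.0008948 m/day.
Seepage velocity v = q / n_e = 0.0008948 / 0.16 = 0.005593 m/day.

0.00559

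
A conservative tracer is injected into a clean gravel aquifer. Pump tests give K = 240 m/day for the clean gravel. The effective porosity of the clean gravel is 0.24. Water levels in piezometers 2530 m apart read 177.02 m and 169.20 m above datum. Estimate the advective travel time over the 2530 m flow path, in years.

2.24

Hydraulic gradient i = (177.02 − 169.20) / 2530 = 7.82 / 2530 = 0.003091.
Darcy flux q = K · i = 240.0 × 0.003091 = 0.7418 m/day.
Seepage velocity v = q / n_e = 0.7418 / 0.24 = 3.091 m/day.
Travel time t = L / v = 2530 / 3.091 = 818.5 days = 2.241 years.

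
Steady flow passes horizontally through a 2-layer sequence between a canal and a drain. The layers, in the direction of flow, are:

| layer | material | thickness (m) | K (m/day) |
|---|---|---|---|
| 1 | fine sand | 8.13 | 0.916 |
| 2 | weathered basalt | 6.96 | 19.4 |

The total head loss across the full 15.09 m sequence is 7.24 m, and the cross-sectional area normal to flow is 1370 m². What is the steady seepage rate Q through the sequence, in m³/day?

1070

Flow is perpendicular to layering, so the layers act in series and the equivalent K is the thickness-weighted harmonic mean.
Total thickness L = 8.13 + 6.96 = 15.09 m.
Σ(b_i/K_i) = 8.13/0.916 + 6.96/19.4 = 9.234 d.
K_eq = L / Σ(b_i/K_i) = 15.09 / 9.234 = 1.634 m/day.
Q = K_eq · A · (Δh/L) = 1.634 × 1370 × (7.24/15.09) = 1074 m³/day.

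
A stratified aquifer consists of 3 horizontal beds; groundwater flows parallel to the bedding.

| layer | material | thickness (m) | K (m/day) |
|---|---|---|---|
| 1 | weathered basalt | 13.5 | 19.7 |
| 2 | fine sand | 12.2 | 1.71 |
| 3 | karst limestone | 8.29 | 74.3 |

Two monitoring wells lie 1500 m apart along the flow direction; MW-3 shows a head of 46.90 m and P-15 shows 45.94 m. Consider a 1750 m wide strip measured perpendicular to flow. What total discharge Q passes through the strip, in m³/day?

Flow is parallel to layering, so each bed carries its own Darcy discharge and the transmissivities add.
Σ(K_i·b_i) = 19.7×13.5 + 1.71×12.2 + 74.3×8.29 = 902.8 m²/day.
Hydraulic gradient i = (46.90 − 45.94) / 1500 = 0.96 / 1500 = 0.0006400.
Q = Σ(K_i·b_i) · W · i = 902.8 × 1750 × 0.0006400 = 1011 m³/day.

1010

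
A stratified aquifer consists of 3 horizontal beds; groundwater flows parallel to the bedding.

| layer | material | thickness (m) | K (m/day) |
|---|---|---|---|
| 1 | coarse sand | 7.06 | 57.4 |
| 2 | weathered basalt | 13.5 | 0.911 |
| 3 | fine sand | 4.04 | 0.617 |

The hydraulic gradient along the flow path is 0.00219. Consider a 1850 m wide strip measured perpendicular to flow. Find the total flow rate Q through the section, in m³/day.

1700

Flow is parallel to layering, so each bed carries its own Darcy discharge and the transmissivities add.
Σ(K_i·b_i) = 57.4×7.06 + 0.911×13.5 + 0.617×4.04 = 420.0 m²/day.
Hydraulic gradient i = 0.00219.
Q = Σ(K_i·b_i) · W · i = 420.0 × 1850 × 0.002190 = 1702 m³/day.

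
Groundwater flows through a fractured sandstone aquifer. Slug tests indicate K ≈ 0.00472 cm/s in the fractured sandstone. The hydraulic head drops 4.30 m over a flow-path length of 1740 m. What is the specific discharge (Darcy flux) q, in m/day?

0.0101

Convert K: 0.00472 cm/s × 864 = 4.078 m/day.
Hydraulic gradient i = Δh / L = 4.30 / 1740 = 0.002471.
Specific discharge q = K · i = 4.078 × 0.002471 = 0.01008 m/day.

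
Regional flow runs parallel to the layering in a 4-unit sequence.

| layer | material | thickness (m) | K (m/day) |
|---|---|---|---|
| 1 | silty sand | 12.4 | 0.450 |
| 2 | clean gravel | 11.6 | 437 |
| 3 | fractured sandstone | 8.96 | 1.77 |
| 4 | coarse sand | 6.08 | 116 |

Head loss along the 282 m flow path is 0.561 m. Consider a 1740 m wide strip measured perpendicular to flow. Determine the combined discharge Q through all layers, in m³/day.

Flow is parallel to layering, so each bed carries its own Darcy discharge and the transmissivities add.
Σ(K_i·b_i) = 0.450×12.4 + 437×11.6 + 1.77×8.96 + 116×6.08 = 5796 m²/day.
Hydraulic gradient i = Δh / L = 0.561 / 282 = 0.001989.
Q = Σ(K_i·b_i) · W · i = 5796 × 1740 × 0.001989 = 20063 m³/day.

20100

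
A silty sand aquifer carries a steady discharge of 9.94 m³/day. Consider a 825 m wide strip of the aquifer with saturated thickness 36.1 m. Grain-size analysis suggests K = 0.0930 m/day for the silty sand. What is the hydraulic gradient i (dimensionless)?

Cross-sectional area A = 825 × 36.1 = 29782 m².
From Q = K·A·i, i = Q / (K·A) = 9.94 / (0.09300 × 29782) = 0.003589.

0.00359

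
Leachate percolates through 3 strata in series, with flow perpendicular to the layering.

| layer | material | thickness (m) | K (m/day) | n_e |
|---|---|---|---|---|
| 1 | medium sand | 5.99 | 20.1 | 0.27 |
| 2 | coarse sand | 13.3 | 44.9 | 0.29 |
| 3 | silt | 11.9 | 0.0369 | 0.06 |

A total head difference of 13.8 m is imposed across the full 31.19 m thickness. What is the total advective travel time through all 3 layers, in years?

With flow normal to the layers, continuity requires the same specific discharge q through every layer.
Σ(b_i/K_i) = 5.99/20.1 + 13.3/44.9 + 11.9/0.0369 = 323.1 d.
q = Δh / Σ(b_i/K_i) = 13.8 / 323.1 = 0.04271 m/day.
In each layer the seepage velocity is v_i = q/n_i, so the layer transit time is t_i = b_i·n_i / q:
  layer 1 (medium sand): t_1 = 5.99 × 0.27 / 0.04271 = 37.86 d
  layer 2 (coarse sand): t_2 = 13.3 × 0.29 / 0.04271 = 90.30 d
  layer 3 (silt): t_3 = 11.9 × 0.06 / 0.04271 = 16.72 d
Total t = Σ t_i = 144.9 days = 0.3967 years.

0.397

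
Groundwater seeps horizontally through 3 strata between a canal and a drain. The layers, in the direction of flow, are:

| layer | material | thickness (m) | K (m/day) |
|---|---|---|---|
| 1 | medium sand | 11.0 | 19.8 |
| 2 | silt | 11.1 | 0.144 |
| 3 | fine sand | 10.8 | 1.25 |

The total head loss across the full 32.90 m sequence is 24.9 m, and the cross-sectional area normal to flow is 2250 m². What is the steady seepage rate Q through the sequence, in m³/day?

649

Flow is perpendicular to layering, so the layers act in series and the equivalent K is the thickness-weighted harmonic mean.
Total thickness L = 11.0 + 11.1 + 10.8 = 32.90 m.
Σ(b_i/K_i) = 11.0/19.8 + 11.1/0.144 + 10.8/1.25 = 86.28 d.
K_eq = L / Σ(b_i/K_i) = 32.90 / 86.28 = 0.3813 m/day.
Q = K_eq · A · (Δh/L) = 0.3813 × 2250 × (24.9/32.90) = 649.3 m³/day.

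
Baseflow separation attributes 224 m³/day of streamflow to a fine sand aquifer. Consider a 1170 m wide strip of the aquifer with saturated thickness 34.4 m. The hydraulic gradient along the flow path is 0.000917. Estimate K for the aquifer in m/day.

Cross-sectional area A = 1170 × 34.4 = 40248 m².
Hydraulic gradient i = 0.000917.
From Q = K·A·i, K = Q / (A·i) = 224 / (40248 × 0.0009170) = 6.069 m/day.

6.07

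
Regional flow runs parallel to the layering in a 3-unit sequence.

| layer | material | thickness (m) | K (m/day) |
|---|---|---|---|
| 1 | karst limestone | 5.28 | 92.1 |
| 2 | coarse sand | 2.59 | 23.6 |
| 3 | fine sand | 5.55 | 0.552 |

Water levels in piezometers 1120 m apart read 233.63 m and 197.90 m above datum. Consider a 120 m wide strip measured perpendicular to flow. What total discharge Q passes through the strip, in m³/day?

Flow is parallel to layering, so each bed carries its own Darcy discharge and the transmissivities add.
Σ(K_i·b_i) = 92.1×5.28 + 23.6×2.59 + 0.552×5.55 = 550.5 m²/day.
Hydraulic gradient i = (233.63 − 197.90) / 1120 = 35.73 / 1120 = 0.03190.
Q = Σ(K_i·b_i) · W · i = 550.5 × 120 × 0.03190 = 2107 m³/day.

2110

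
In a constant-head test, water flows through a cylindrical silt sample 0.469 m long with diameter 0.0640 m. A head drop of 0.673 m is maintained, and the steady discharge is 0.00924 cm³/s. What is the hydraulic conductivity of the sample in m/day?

Cross-sectional area A = π·(d/2)² = π × (0.0640/2)² = 0.003217 m².
Convert discharge: 0.00924 cm³/s = 9.240e-09 m³/s.
Darcy's law rearranged: K = Q·L / (A·Δh) = 9.240e-09 × 0.469 / (0.003217 × 0.673) = 2.002e-06 m/s = 0.1729 m/day.

0.173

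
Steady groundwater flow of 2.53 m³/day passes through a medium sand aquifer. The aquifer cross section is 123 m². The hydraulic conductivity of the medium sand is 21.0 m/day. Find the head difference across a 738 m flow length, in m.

0.723

From Q = K·A·i, i = Q / (K·A) = 2.53 / (21.00 × 123.0) = 0.0009795.
Head loss Δh = i · L = 0.0009795 × 738 = 0.7229 m.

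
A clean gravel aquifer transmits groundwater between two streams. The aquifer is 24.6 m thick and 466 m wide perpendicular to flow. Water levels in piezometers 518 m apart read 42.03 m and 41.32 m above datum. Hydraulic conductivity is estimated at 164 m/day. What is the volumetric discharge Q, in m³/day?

2580

Cross-sectional area A = 466 × 24.6 = 11464 m².
Hydraulic gradient i = (42.03 − 41.32) / 518 = 0.71 / 518 = 0.001371.
Darcy's law: Q = K · A · i = 164.0 × 11464 × 0.001371 = 2577 m³/day.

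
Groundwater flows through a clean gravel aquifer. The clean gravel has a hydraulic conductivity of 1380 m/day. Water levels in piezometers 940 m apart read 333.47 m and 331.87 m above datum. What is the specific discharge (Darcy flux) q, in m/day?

Hydraulic gradient i = (333.47 − 331.87) / 940 = 1.6 / 940 = 0.001702.
Specific discharge q = K · i = 1380 × 0.001702 = 2.349 m/day.

2.35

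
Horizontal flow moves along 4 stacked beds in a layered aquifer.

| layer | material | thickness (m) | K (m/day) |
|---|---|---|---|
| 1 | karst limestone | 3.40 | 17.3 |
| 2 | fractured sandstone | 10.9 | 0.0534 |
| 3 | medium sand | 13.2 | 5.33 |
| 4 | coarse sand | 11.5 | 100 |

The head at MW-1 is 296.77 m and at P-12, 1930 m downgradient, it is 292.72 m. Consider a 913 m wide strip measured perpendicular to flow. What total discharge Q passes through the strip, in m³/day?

2450

Flow is parallel to layering, so each bed carries its own Darcy discharge and the transmissivities add.
Σ(K_i·b_i) = 17.3×3.40 + 0.0534×10.9 + 5.33×13.2 + 100×11.5 = 1280 m²/day.
Hydraulic gradient i = (296.77 − 292.72) / 1930 = 4.05 / 1930 = 0.002098.
Q = Σ(K_i·b_i) · W · i = 1280 × 913 × 0.002098 = 2452 m³/day.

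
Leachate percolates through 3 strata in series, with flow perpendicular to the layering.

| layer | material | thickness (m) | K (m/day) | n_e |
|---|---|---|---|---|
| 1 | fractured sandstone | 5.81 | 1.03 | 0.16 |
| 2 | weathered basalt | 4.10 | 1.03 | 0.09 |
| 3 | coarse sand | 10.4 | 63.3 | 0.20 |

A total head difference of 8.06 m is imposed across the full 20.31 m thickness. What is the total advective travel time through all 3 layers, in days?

With flow normal to the layers, continuity requires the same specific discharge q through every layer.
Σ(b_i/K_i) = 5.81/1.03 + 4.10/1.03 + 10.4/63.3 = 9.786 d.
q = Δh / Σ(b_i/K_i) = 8.06 / 9.786 = 0.8237 m/day.
In each layer the seepage velocity is v_i = q/n_i, so the layer transit time is t_i = b_i·n_i / q:
  layer 1 (fractured sandstone): t_1 = 5.81 × 0.16 / 0.8237 = 1.129 d
  layer 2 (weathered basalt): t_2 = 4.10 × 0.09 / 0.8237 = 0.4480 d
  layer 3 (coarse sand): t_3 = 10.4 × 0.20 / 0.8237 = 2.525 d
Total t = Σ t_i = 4.102 days.

4.10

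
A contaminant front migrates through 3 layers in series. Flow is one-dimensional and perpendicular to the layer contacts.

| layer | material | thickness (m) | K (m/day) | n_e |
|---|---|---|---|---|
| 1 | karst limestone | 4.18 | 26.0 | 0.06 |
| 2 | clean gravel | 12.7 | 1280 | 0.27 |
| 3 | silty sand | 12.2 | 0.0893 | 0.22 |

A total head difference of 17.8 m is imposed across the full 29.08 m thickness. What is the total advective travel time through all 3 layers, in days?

48.9

With flow normal to the layers, continuity requires the same specific discharge q through every layer.
Σ(b_i/K_i) = 4.18/26.0 + 12.7/1280 + 12.2/0.0893 = 136.8 d.
q = Δh / Σ(b_i/K_i) = 17.8 / 136.8 = 0.1301 m/day.
In each layer the seepage velocity is v_i = q/n_i, so the layer transit time is t_i = b_i·n_i / q:
  layer 1 (karst limestone): t_1 = 4.18 × 0.06 / 0.1301 = 1.927 d
  layer 2 (clean gravel): t_2 = 12.7 × 0.27 / 0.1301 = 26.35 d
  layer 3 (silty sand): t_3 = 12.2 × 0.22 / 0.1301 = 20.63 d
Total t = Σ t_i = 48.90 days.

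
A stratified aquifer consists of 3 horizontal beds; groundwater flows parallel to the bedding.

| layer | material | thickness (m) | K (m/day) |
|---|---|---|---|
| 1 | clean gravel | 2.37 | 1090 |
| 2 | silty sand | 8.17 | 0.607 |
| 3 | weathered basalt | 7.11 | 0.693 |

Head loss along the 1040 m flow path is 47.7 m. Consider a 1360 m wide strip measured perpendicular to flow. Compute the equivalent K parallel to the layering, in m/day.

147

Flow is parallel to layering, so each bed carries its own Darcy discharge and the transmissivities add.
Σ(K_i·b_i) = 1090×2.37 + 0.607×8.17 + 0.693×7.11 = 2593 m²/day.
Total thickness b = 17.65 m, so K_eq = Σ(K_i·b_i)/b = 146.9 m/day.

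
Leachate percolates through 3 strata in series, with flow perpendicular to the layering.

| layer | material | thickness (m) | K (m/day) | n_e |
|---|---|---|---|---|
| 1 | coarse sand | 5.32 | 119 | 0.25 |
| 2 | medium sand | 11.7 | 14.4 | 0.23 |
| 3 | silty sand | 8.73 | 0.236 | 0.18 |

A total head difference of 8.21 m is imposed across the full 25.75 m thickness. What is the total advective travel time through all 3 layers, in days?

25.8

With flow normal to the layers, continuity requires the same specific discharge q through every layer.
Σ(b_i/K_i) = 5.32/119 + 11.7/14.4 + 8.73/0.236 = 37.85 d.
q = Δh / Σ(b_i/K_i) = 8.21 / 37.85 = 0.2169 m/day.
In each layer the seepage velocity is v_i = q/n_i, so the layer transit time is t_i = b_i·n_i / q:
  layer 1 (coarse sand): t_1 = 5.32 × 0.25 / 0.2169 = 6.131 d
  layer 2 (medium sand): t_2 = 11.7 × 0.23 / 0.2169 = 12.41 d
  layer 3 (silty sand): t_3 = 8.73 × 0.18 / 0.2169 = 7.244 d
Total t = Σ t_i = 25.78 days.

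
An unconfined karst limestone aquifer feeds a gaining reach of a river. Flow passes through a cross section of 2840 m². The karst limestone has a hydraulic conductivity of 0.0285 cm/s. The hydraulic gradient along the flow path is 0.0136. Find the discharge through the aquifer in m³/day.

Convert K: 0.0285 cm/s × 864 = 24.62 m/day.
Hydraulic gradient i = 0.0136.
Darcy's law: Q = K · A · i = 24.62 × 2840 × 0.01360 = 951.1 m³/day.

951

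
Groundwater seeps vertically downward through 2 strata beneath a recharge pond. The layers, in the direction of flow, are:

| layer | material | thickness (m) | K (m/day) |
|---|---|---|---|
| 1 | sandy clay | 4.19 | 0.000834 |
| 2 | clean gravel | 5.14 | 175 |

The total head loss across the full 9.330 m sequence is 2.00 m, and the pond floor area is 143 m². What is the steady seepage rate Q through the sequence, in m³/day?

Flow is perpendicular to layering, so the layers act in series and the equivalent K is the thickness-weighted harmonic mean.
Total thickness L = 4.19 + 5.14 = 9.330 m.
Σ(b_i/K_i) = 4.19/0.000834 + 5.14/175 = 5024 d.
K_eq = L / Σ(b_i/K_i) = 9.330 / 5024 = 0.001857 m/day.
Q = K_eq · A · (Δh/L) = 0.001857 × 143 × (2.00/9.330) = 0.05693 m³/day.

0.0569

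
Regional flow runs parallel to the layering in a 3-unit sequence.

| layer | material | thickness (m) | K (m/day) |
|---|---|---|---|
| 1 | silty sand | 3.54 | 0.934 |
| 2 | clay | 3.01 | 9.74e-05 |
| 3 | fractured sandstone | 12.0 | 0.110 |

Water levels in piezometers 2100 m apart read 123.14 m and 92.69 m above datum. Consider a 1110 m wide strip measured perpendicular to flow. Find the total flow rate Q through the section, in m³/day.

Flow is parallel to layering, so each bed carries its own Darcy discharge and the transmissivities add.
Σ(K_i·b_i) = 0.934×3.54 + 9.74e-05×3.01 + 0.110×12.0 = 4.627 m²/day.
Hydraulic gradient i = (123.14 − 92.69) / 2100 = 30.45 / 2100 = 0.01450.
Q = Σ(K_i·b_i) · W · i = 4.627 × 1110 × 0.01450 = 74.47 m³/day.

74.5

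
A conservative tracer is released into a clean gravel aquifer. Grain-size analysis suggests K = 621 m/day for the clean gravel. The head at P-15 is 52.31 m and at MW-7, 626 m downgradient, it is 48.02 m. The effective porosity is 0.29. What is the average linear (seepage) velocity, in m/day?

14.7

Hydraulic gradient i = (52.31 − 48.02) / 626 = 4.29 / 626 = 0.006853.
Darcy flux q = K · i = 621.0 × 0.006853 = 4.256 m/day.
Seepage velocity v = q / n_e = 4.256 / 0.29 = 14.67 m/day.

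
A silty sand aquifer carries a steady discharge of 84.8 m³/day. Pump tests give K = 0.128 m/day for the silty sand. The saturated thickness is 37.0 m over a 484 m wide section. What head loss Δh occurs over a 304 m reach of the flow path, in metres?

11.2

Cross-sectional area A = 484 × 37.0 = 17908 m².
From Q = K·A·i, i = Q / (K·A) = 84.8 / (0.1280 × 17908) = 0.03699.
Head loss Δh = i · L = 0.03699 × 304 = 11.25 m.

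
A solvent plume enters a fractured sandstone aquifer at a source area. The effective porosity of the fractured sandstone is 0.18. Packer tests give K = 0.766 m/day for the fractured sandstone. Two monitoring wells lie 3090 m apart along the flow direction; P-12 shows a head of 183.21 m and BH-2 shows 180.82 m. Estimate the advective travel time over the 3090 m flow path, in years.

Hydraulic gradient i = (183.21 − 180.82) / 3090 = 2.39 / 3090 = 0.0007735.
Darcy flux q = K · i = 0.7660 × 0.0007735 = 0.0005925 m/day.
Seepage velocity v = q / n_e = 0.0005925 / 0.18 = 0.003292 m/day.
Travel time t = L / v = 3090 / 0.003292 = 9.388e+05 days = 2570 years.

2570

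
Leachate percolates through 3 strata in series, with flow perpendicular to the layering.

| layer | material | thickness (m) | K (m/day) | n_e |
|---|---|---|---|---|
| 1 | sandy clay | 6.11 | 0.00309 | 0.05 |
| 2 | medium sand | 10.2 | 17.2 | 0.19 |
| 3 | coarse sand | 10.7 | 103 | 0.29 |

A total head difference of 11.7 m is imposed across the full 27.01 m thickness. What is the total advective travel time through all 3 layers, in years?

2.47

With flow normal to the layers, continuity requires the same specific discharge q through every layer.
Σ(b_i/K_i) = 6.11/0.00309 + 10.2/17.2 + 10.7/103 = 1978 d.
q = Δh / Σ(b_i/K_i) = 11.7 / 1978 = 0.005915 m/day.
In each layer the seepage velocity is v_i = q/n_i, so the layer transit time is t_i = b_i·n_i / q:
  layer 1 (sandy clay): t_1 = 6.11 × 0.05 / 0.005915 = 51.65 d
  layer 2 (medium sand): t_2 = 10.2 × 0.19 / 0.005915 = 327.6 d
  layer 3 (coarse sand): t_3 = 10.7 × 0.29 / 0.005915 = 524.6 d
Total t = Σ t_i = 903.9 days = 2.475 years.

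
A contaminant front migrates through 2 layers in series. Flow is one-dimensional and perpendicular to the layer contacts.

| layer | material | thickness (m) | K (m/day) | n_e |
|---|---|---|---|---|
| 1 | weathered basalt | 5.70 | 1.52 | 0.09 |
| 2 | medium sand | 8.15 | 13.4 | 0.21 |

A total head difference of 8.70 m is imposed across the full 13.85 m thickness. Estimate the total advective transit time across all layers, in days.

1.11

With flow normal to the layers, continuity requires the same specific discharge q through every layer.
Σ(b_i/K_i) = 5.70/1.52 + 8.15/13.4 = 4.358 d.
q = Δh / Σ(b_i/K_i) = 8.70 / 4.358 = 1.996 m/day.
In each layer the seepage velocity is v_i = q/n_i, so the layer transit time is t_i = b_i·n_i / q:
  layer 1 (weathered basalt): t_1 = 5.70 × 0.09 / 1.996 = 0.2570 d
  layer 2 (medium sand): t_2 = 8.15 × 0.21 / 1.996 = 0.8574 d
Total t = Σ t_i = 1.114 days.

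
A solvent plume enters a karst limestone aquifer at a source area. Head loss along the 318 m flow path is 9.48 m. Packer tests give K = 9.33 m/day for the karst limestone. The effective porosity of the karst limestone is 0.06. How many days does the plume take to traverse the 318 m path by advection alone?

Hydraulic gradient i = Δh / L = 9.48 / 318 = 0.02981.
Darcy flux q = K · i = 9.330 × 0.02981 = 0.2781 m/day.
Seepage velocity v = q / n_e = 0.2781 / 0.06 = 4.636 m/day.
Travel time t = L / v = 318 / 4.636 = 68.60 days.

68.6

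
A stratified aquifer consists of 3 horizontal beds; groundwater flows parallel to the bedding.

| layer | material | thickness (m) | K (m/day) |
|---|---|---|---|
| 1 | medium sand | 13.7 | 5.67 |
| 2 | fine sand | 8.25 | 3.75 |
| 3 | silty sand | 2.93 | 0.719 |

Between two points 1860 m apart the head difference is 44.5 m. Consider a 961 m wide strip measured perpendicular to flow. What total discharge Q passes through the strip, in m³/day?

Flow is parallel to layering, so each bed carries its own Darcy discharge and the transmissivities add.
Σ(K_i·b_i) = 5.67×13.7 + 3.75×8.25 + 0.719×2.93 = 110.7 m²/day.
Hydraulic gradient i = Δh / L = 44.5 / 1860 = 0.02392.
Q = Σ(K_i·b_i) · W · i = 110.7 × 961 × 0.02392 = 2546 m³/day.

2550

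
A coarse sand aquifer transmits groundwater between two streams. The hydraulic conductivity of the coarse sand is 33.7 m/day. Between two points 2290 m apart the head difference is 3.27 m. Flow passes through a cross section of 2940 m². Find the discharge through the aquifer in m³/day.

Hydraulic gradient i = Δh / L = 3.27 / 2290 = 0.001428.
Darcy's law: Q = K · A · i = 33.70 × 2940 × 0.001428 = 141.5 m³/day.

141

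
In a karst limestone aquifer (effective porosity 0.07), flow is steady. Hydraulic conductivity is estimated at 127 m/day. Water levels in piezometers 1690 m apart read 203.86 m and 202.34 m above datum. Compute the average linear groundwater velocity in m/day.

Hydraulic gradient i = (203.86 − 202.34) / 1690 = 1.52 / 1690 = 0.0008994.
Darcy flux q = K · i = 127.0 × 0.0008994 = 0.1142 m/day.
Seepage velocity v = q / n_e = 0.1142 / 0.07 = 1.632 m/day.

1.63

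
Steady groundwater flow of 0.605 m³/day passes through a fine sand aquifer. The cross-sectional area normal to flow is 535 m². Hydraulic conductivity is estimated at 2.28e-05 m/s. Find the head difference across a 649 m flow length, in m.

Convert K: 2.28e-05 m/s × 86400 = 1.970 m/day.
From Q = K·A·i, i = Q / (K·A) = 0.605 / (1.970 × 535.0) = 0.0005741.
Head loss Δh = i · L = 0.0005741 × 649 = 0.3726 m.

0.373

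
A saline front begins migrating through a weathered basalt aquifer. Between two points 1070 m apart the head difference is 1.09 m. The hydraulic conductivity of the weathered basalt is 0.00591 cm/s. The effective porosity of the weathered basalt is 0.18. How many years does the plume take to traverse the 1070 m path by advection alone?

Convert K: 0.00591 cm/s × 864 = 5.106 m/day.
Hydraulic gradient i = Δh / L = 1.09 / 1070 = 0.001019.
Darcy flux q = K · i = 5.106 × 0.001019 = 0.005202 m/day.
Seepage velocity v = q / n_e = 0.005202 / 0.18 = 0.02890 m/day.
Travel time t = L / v = 1070 / 0.02890 = 37026 days = 101.4 years.

101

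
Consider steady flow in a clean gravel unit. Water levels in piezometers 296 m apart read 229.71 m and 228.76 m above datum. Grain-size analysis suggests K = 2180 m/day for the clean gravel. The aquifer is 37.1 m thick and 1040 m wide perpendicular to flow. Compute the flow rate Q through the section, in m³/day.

270000

Cross-sectional area A = 1040 × 37.1 = 38584 m².
Hydraulic gradient i = (229.71 − 228.76) / 296 = 0.95 / 296 = 0.003209.
Darcy's law: Q = K · A · i = 2180 × 38584 × 0.003209 = 2.700e+05 m³/day.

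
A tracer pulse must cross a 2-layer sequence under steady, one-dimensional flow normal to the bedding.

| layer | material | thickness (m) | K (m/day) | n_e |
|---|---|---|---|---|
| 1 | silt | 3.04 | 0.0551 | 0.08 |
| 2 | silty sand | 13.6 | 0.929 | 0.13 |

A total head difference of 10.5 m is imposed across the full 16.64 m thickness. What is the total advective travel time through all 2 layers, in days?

13.4

With flow normal to the layers, continuity requires the same specific discharge q through every layer.
Σ(b_i/K_i) = 3.04/0.0551 + 13.6/0.929 = 69.81 d.
q = Δh / Σ(b_i/K_i) = 10.5 / 69.81 = 0.1504 m/day.
In each layer the seepage velocity is v_i = q/n_i, so the layer transit time is t_i = b_i·n_i / q:
  layer 1 (silt): t_1 = 3.04 × 0.08 / 0.1504 = 1.617 d
  layer 2 (silty sand): t_2 = 13.6 × 0.13 / 0.1504 = 11.75 d
Total t = Σ t_i = 13.37 days.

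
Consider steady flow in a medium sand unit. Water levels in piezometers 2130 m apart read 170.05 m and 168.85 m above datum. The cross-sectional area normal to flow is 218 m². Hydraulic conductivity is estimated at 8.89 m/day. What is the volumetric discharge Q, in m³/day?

Hydraulic gradient i = (170.05 − 168.85) / 2130 = 1.2 / 2130 = 0.0005634.
Darcy's law: Q = K · A · i = 8.890 × 218.0 × 0.0005634 = 1.092 m³/day.

1.09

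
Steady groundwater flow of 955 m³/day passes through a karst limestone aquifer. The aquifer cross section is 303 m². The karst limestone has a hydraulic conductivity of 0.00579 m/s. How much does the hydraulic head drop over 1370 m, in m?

8.63

Convert K: 0.00579 m/s × 86400 = 500.3 m/day.
From Q = K·A·i, i = Q / (K·A) = 955 / (500.3 × 303.0) = 0.006300.
Head loss Δh = i · L = 0.006300 × 1370 = 8.632 m.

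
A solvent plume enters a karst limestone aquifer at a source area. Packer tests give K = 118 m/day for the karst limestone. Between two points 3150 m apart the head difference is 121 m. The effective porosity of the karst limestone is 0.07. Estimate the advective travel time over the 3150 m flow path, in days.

48.6

Hydraulic gradient i = Δh / L = 121 / 3150 = 0.03841.
Darcy flux q = K · i = 118.0 × 0.03841 = 4.533 m/day.
Seepage velocity v = q / n_e = 4.533 / 0.07 = 64.75 m/day.
Travel time t = L / v = 3150 / 64.75 = 48.65 days.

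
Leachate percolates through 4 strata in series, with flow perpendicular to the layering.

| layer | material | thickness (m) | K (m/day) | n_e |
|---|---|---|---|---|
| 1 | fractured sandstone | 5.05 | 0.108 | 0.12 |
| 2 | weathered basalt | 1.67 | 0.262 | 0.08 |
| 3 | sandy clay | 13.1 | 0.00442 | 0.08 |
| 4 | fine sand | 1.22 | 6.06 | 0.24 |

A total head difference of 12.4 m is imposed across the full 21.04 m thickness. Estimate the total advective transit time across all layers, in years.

1.39

With flow normal to the layers, continuity requires the same specific discharge q through every layer.
Σ(b_i/K_i) = 5.05/0.108 + 1.67/0.262 + 13.1/0.00442 + 1.22/6.06 = 3017 d.
q = Δh / Σ(b_i/K_i) = 12.4 / 3017 = 0.004110 m/day.
In each layer the seepage velocity is v_i = q/n_i, so the layer transit time is t_i = b_i·n_i / q:
  layer 1 (fractured sandstone): t_1 = 5.05 × 0.12 / 0.004110 = 147.5 d
  layer 2 (weathered basalt): t_2 = 1.67 × 0.08 / 0.004110 = 32.51 d
  layer 3 (sandy clay): t_3 = 13.1 × 0.08 / 0.004110 = 255.0 d
  layer 4 (fine sand): t_4 = 1.22 × 0.24 / 0.004110 = 71.24 d
Total t = Σ t_i = 506.2 days = 1.386 years.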